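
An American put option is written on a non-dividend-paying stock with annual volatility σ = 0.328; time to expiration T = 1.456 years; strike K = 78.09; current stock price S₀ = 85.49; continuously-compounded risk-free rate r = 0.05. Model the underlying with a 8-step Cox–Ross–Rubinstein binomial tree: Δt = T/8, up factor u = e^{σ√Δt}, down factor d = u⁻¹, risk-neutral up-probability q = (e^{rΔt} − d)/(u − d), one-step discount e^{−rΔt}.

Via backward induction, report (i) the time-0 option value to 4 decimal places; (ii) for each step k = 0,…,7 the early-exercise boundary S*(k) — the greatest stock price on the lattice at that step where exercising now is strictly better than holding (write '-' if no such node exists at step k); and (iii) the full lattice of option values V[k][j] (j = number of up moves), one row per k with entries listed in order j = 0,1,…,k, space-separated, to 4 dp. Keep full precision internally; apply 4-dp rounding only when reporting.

Δt=0.18200  u=1.15019  d=0.86942  q=0.49763  discount=0.99094
step 8 (expiry): payoffs max(K−S,0) = 50.1806 41.1675 29.2436 13.4689 0.0000 0.0000 0.0000 0.0000 0.0000
step 7: (k=7,j=0): S=32.1012, (K−S)⁺=45.9888, hold=45.2814 ⇒ V=45.9888 exercise | (k=7,j=1): S=42.4680, (K−S)⁺=35.6220, hold=34.9146 ⇒ V=35.6220 exercise | (k=7,j=2): S=56.1828, (K−S)⁺=21.9072, hold=21.1998 ⇒ V=21.9072 exercise | (k=7,j=3): S=74.3267, (K−S)⁺=3.7633, hold=6.7051 ⇒ V=6.7051 continue | (k=7,j=4): S=98.3300, (K−S)⁺=0.0000, hold=0.0000 ⇒ V=0.0000 continue | (k=7,j=5): S=130.0850, (K−S)⁺=0.0000, hold=0.0000 ⇒ V=0.0000 continue | (k=7,j=6): S=172.0951, (K−S)⁺=0.0000, hold=0.0000 ⇒ V=0.0000 continue | (k=7,j=7): S=227.6721, (K−S)⁺=0.0000, hold=0.0000 ⇒ V=0.0000 continue  boundary S*=56.1828
step 6: (k=6,j=0): S=36.9225, (K−S)⁺=41.1675, hold=40.4601 ⇒ V=41.1675 exercise | (k=6,j=1): S=48.8464, (K−S)⁺=29.2436, hold=28.5362 ⇒ V=29.2436 exercise | (k=6,j=2): S=64.6211, (K−S)⁺=13.4689, hold=14.2122 ⇒ V=14.2122 continue | (k=6,j=3): S=85.4900, (K−S)⁺=0.0000, hold=3.3379 ⇒ V=3.3379 continue | (k=6,j=4): S=113.0984, (K−S)⁺=0.0000, hold=0.0000 ⇒ V=0.0000 continue | (k=6,j=5): S=149.6228, (K−S)⁺=0.0000, hold=0.0000 ⇒ V=0.0000 continue | (k=6,j=6): S=197.9426, (K−S)⁺=0.0000, hold=0.0000 ⇒ V=0.0000 continue  boundary S*=48.8464
step 5: (k=5,j=0): S=42.4680, (K−S)⁺=35.6220, hold=34.9146 ⇒ V=35.6220 exercise | (k=5,j=1): S=56.1828, (K−S)⁺=21.9072, hold=21.5663 ⇒ V=21.9072 exercise | (k=5,j=2): S=74.3267, (K−S)⁺=3.7633, hold=8.7211 ⇒ V=8.7211 continue | (k=5,j=3): S=98.3300, (K−S)⁺=0.0000, hold=1.6617 ⇒ V=1.6617 continue | (k=5,j=4): S=130.0850, (K−S)⁺=0.0000, hold=0.0000 ⇒ V=0.0000 continue | (k=5,j=5): S=172.0951, (K−S)⁺=0.0000, hold=0.0000 ⇒ V=0.0000 continue  boundary S*=56.1828
step 4: (k=4,j=0): S=48.8464, (K−S)⁺=29.2436, hold=28.5362 ⇒ V=29.2436 exercise | (k=4,j=1): S=64.6211, (K−S)⁺=13.4689, hold=15.2063 ⇒ V=15.2063 continue | (k=4,j=2): S=85.4900, (K−S)⁺=0.0000, hold=5.1609 ⇒ V=5.1609 continue | (k=4,j=3): S=113.0984, (K−S)⁺=0.0000, hold=0.8272 ⇒ V=0.8272 continue | (k=4,j=4): S=149.6228, (K−S)⁺=0.0000, hold=0.0000 ⇒ V=0.0000 continue  boundary S*=48.8464
step 3: (k=3,j=0): S=56.1828, (K−S)⁺=21.9072, hold=22.0566 ⇒ V=22.0566 continue | (k=3,j=1): S=74.3267, (K−S)⁺=3.7633, hold=10.1149 ⇒ V=10.1149 continue | (k=3,j=2): S=98.3300, (K−S)⁺=0.0000, hold=2.9771 ⇒ V=2.9771 continue | (k=3,j=3): S=130.0850, (K−S)⁺=0.0000, hold=0.4118 ⇒ V=0.4118 continue  boundary S*=-
step 2: (k=2,j=0): S=64.6211, (K−S)⁺=13.4689, hold=15.9680 ⇒ V=15.9680 continue | (k=2,j=1): S=85.4900, (K−S)⁺=0.0000, hold=6.5034 ⇒ V=6.5034 continue | (k=2,j=2): S=113.0984, (K−S)⁺=0.0000, hold=1.6851 ⇒ V=1.6851 continue  boundary S*=-
step 1: (k=1,j=0): S=74.3267, (K−S)⁺=3.7633, hold=11.1562 ⇒ V=11.1562 continue | (k=1,j=1): S=98.3300, (K−S)⁺=0.0000, hold=4.0685 ⇒ V=4.0685 continue  boundary S*=-
step 0: (k=0,j=0): S=85.4900, (K−S)⁺=0.0000, hold=7.5600 ⇒ V=7.5600 continue  boundary S*=-

price = 7.5600
boundary = - - - - 48.8464 56.1828 48.8464 56.1828
tree:
7.5600
11.1562 4.0685
15.9680 6.5034 1.6851
22.0566 10.1149 2.9771 0.4118
29.2436 15.2063 5.1609 0.8272 0.0000
35.6220 21.9072 8.7211 1.6617 0.0000 0.0000
41.1675 29.2436 14.2122 3.3379 0.0000 0.0000 0.0000
45.9888 35.6220 21.9072 6.7051 0.0000 0.0000 0.0000 0.0000
50.1806 41.1675 29.2436 13.4689 0.0000 0.0000 0.0000 0.0000 0.0000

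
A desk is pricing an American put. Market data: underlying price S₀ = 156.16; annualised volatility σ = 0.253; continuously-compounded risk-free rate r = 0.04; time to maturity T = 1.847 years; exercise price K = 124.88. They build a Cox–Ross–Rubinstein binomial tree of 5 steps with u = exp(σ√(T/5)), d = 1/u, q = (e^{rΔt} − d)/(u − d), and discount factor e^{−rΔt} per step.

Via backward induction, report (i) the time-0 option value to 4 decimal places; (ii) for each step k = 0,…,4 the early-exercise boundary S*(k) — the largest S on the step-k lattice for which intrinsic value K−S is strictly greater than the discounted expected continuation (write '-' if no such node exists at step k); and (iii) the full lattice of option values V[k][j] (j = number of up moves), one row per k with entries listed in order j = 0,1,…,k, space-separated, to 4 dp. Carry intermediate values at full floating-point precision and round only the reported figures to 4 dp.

price = 5.1442
boundary = - - - 98.4525 84.4200
tree:
5.1442
9.1556 1.4379
15.8603 2.9772 0.0000
26.4275 6.1644 0.0000 0.0000
40.4600 12.7636 0.0000 0.0000 0.0000
52.4923 26.4275 0.0000 0.0000 0.0000 0.0000

Δt=0.36940  u=1.16622  d=0.85747  q=0.50985  discount=0.98533
step 5 (expiry): payoffs max(K−S,0) = 52.4923 26.4275 0.0000 0.0000 0.0000 0.0000
step 4: (k=4,j=0): S=84.4200, (K−S)⁺=40.4600, hold=38.6283 ⇒ V=40.4600 exercise | (k=4,j=1): S=114.8174, (K−S)⁺=10.0626, hold=12.7636 ⇒ V=12.7636 continue | (k=4,j=2): S=156.1600, (K−S)⁺=0.0000, hold=0.0000 ⇒ V=0.0000 continue | (k=4,j=3): S=212.3889, (K−S)⁺=0.0000, hold=0.0000 ⇒ V=0.0000 continue | (k=4,j=4): S=288.8644, (K−S)⁺=0.0000, hold=0.0000 ⇒ V=0.0000 continue  boundary S*=84.4200
step 3: (k=3,j=0): S=98.4525, (K−S)⁺=26.4275, hold=25.9527 ⇒ V=26.4275 exercise | (k=3,j=1): S=133.9025, (K−S)⁺=0.0000, hold=6.1644 ⇒ V=6.1644 continue | (k=3,j=2): S=182.1172, (K−S)⁺=0.0000, hold=0.0000 ⇒ V=0.0000 continue | (k=3,j=3): S=247.6926, (K−S)⁺=0.0000, hold=0.0000 ⇒ V=0.0000 continue  boundary S*=98.4525
step 2: (k=2,j=0): S=114.8174, (K−S)⁺=10.0626, hold=15.8603 ⇒ V=15.8603 continue | (k=2,j=1): S=156.1600, (K−S)⁺=0.0000, hold=2.9772 ⇒ V=2.9772 continue | (k=2,j=2): S=212.3889, (K−S)⁺=0.0000, hold=0.0000 ⇒ V=0.0000 continue  boundary S*=-
step 1: (k=1,j=0): S=133.9025, (K−S)⁺=0.0000, hold=9.1556 ⇒ V=9.1556 continue | (k=1,j=1): S=182.1172, (K−S)⁺=0.0000, hold=1.4379 ⇒ V=1.4379 continue  boundary S*=-
step 0: (k=0,j=0): S=156.1600, (K−S)⁺=0.0000, hold=5.1442 ⇒ V=5.1442 continue  boundary S*=-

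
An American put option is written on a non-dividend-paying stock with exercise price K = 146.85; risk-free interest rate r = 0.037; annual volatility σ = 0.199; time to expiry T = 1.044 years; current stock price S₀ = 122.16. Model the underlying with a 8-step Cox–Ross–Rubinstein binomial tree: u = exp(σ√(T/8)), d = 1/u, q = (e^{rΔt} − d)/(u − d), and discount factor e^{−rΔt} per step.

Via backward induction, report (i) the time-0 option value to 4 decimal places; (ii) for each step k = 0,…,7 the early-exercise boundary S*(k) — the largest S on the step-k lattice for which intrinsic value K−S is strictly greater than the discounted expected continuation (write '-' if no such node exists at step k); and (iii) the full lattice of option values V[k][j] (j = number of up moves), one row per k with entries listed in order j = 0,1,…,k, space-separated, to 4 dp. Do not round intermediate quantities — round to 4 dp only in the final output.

Δt=0.13050, u=1.07454, d=0.93063, q=0.51567, disc=e^(-rΔt)=0.99518
k=8 terminal: V=max(K-S,0) → 78.1173 67.4894 55.2182 41.0495 24.6900 5.8009 0.0000 0.0000 0.0000
k=7: j=0 S=73.8557 intr=72.9943 cont=72.2869 V=72.9943[EX]; j=1 S=85.2757 intr=61.5743 cont=60.8669 V=61.5743[EX]; j=2 S=98.4616 intr=48.3884 cont=47.6810 V=48.3884[EX]; j=3 S=113.6864 intr=33.1636 cont=32.4563 V=33.1636[EX]; j=4 S=131.2652 intr=15.5848 cont=14.8774 V=15.5848[EX]; j=5 S=151.5623 intr=0.0000 cont=2.7960 V=2.7960[hold]; j=6 S=174.9978 intr=0.0000 cont=0.0000 V=0.0000[hold]; j=7 S=202.0570 intr=0.0000 cont=0.0000 V=0.0000[hold]  S*(7)=131.2652
k=6: j=0 S=79.3606 intr=67.4894 cont=66.7821 V=67.4894[EX]; j=1 S=91.6318 intr=55.2182 cont=54.5108 V=55.2182[EX]; j=2 S=105.8005 intr=41.0495 cont=40.3422 V=41.0495[EX]; j=3 S=122.1600 intr=24.6900 cont=23.9826 V=24.6900[EX]; j=4 S=141.0491 intr=5.8009 cont=8.9467 V=8.9467[hold]; j=5 S=162.8590 intr=0.0000 cont=1.3477 V=1.3477[hold]; j=6 S=188.0413 intr=0.0000 cont=0.0000 V=0.0000[hold]  S*(6)=122.1600
k=5: j=0 S=85.2757 intr=61.5743 cont=60.8669 V=61.5743[EX]; j=1 S=98.4616 intr=48.3884 cont=47.6810 V=48.3884[EX]; j=2 S=113.6864 intr=33.1636 cont=32.4563 V=33.1636[EX]; j=3 S=131.2652 intr=15.5848 cont=16.4918 V=16.4918[hold]; j=4 S=151.5623 intr=0.0000 cont=5.0039 V=5.0039[hold]; j=5 S=174.9978 intr=0.0000 cont=0.6496 V=0.6496[hold]  S*(5)=113.6864
k=4: j=0 S=91.6318 intr=55.2182 cont=54.5108 V=55.2182[EX]; j=1 S=105.8005 intr=41.0495 cont=40.3422 V=41.0495[EX]; j=2 S=122.1600 intr=24.6900 cont=24.4481 V=24.6900[EX]; j=3 S=141.0491 intr=5.8009 cont=10.5169 V=10.5169[hold]; j=4 S=162.8590 intr=0.0000 cont=2.7452 V=2.7452[hold]  S*(4)=122.1600
k=3: j=0 S=98.4616 intr=48.3884 cont=47.6810 V=48.3884[EX]; j=1 S=113.6864 intr=33.1636 cont=32.4563 V=33.1636[EX]; j=2 S=131.2652 intr=15.5848 cont=17.2976 V=17.2976[hold]; j=3 S=151.5623 intr=0.0000 cont=6.4779 V=6.4779[hold]  S*(3)=113.6864
k=2: j=0 S=105.8005 intr=41.0495 cont=40.3422 V=41.0495[EX]; j=1 S=122.1600 intr=24.6900 cont=24.8617 V=24.8617[hold]; j=2 S=141.0491 intr=5.8009 cont=11.6617 V=11.6617[hold]  S*(2)=105.8005
k=1: j=0 S=113.6864 intr=33.1636 cont=32.5444 V=33.1636[EX]; j=1 S=131.2652 intr=15.5848 cont=17.9679 V=17.9679[hold]  S*(1)=113.6864
k=0: j=0 S=122.1600 intr=24.6900 cont=25.2056 V=25.2056[hold]  S*(0)=-

price = 25.2056
boundary = - 113.6864 105.8005 113.6864 122.1600 113.6864 122.1600 131.2652
tree:
25.2056
33.1636 17.9679
41.0495 24.8617 11.6617
48.3884 33.1636 17.2976 6.4779
55.2182 41.0495 24.6900 10.5169 2.7452
61.5743 48.3884 33.1636 16.4918 5.0039 0.6496
67.4894 55.2182 41.0495 24.6900 8.9467 1.3477 0.0000
72.9943 61.5743 48.3884 33.1636 15.5848 2.7960 0.0000 0.0000
78.1173 67.4894 55.2182 41.0495 24.6900 5.8009 0.0000 0.0000 0.0000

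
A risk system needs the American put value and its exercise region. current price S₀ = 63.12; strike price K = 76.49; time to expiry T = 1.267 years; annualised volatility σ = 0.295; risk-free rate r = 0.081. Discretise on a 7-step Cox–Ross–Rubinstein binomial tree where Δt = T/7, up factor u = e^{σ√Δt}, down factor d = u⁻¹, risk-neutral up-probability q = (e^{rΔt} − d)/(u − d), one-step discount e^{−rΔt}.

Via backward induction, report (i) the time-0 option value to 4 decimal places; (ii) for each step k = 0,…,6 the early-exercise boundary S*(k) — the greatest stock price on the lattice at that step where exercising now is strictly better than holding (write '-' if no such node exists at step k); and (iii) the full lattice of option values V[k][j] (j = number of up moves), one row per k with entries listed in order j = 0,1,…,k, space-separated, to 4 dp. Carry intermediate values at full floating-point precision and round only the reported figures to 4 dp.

Δt=0.18100, u=1.13372, d=0.88205, q=0.52735, disc=e^(-rΔt)=0.98545
k=7 terminal: V=max(K-S,0) → 50.2705 42.7895 33.1740 20.8149 4.9295 0.0000 0.0000 0.0000
k=6: j=0 S=29.7256 intr=46.7644 cont=45.6512 V=46.7644[EX]; j=1 S=38.2069 intr=38.2831 cont=37.1698 V=38.2831[EX]; j=2 S=49.1083 intr=27.3817 cont=26.2685 V=27.3817[EX]; j=3 S=63.1200 intr=13.3700 cont=12.2568 V=13.3700[EX]; j=4 S=81.1296 intr=0.0000 cont=2.2960 V=2.2960[hold]; j=5 S=104.2777 intr=0.0000 cont=0.0000 V=0.0000[hold]; j=6 S=134.0306 intr=0.0000 cont=0.0000 V=0.0000[hold]  S*(6)=63.1200
k=5: j=0 S=33.7005 intr=42.7895 cont=41.6763 V=42.7895[EX]; j=1 S=43.3160 intr=33.1740 cont=32.0607 V=33.1740[EX]; j=2 S=55.6751 intr=20.8149 cont=19.7017 V=20.8149[EX]; j=3 S=71.5605 intr=4.9295 cont=7.4206 V=7.4206[hold]; j=4 S=91.9783 intr=0.0000 cont=1.0694 V=1.0694[hold]; j=5 S=118.2219 intr=0.0000 cont=0.0000 V=0.0000[hold]  S*(5)=55.6751
k=4: j=0 S=38.2069 intr=38.2831 cont=37.1698 V=38.2831[EX]; j=1 S=49.1083 intr=27.3817 cont=26.2685 V=27.3817[EX]; j=2 S=63.1200 intr=13.3700 cont=13.5513 V=13.5513[hold]; j=3 S=81.1296 intr=0.0000 cont=4.0120 V=4.0120[hold]; j=4 S=104.2777 intr=0.0000 cont=0.4981 V=0.4981[hold]  S*(4)=49.1083
k=3: j=0 S=43.3160 intr=33.1740 cont=32.0607 V=33.1740[EX]; j=1 S=55.6751 intr=20.8149 cont=19.7959 V=20.8149[EX]; j=2 S=71.5605 intr=4.9295 cont=8.3968 V=8.3968[hold]; j=3 S=91.9783 intr=0.0000 cont=2.1276 V=2.1276[hold]  S*(3)=55.6751
k=2: j=0 S=49.1083 intr=27.3817 cont=26.2685 V=27.3817[EX]; j=1 S=63.1200 intr=13.3700 cont=14.0586 V=14.0586[hold]; j=2 S=81.1296 intr=0.0000 cont=5.0166 V=5.0166[hold]  S*(2)=49.1083
k=1: j=0 S=55.6751 intr=20.8149 cont=20.0595 V=20.8149[EX]; j=1 S=71.5605 intr=4.9295 cont=9.1551 V=9.1551[hold]  S*(1)=55.6751
k=0: j=0 S=63.1200 intr=13.3700 cont=14.4527 V=14.4527[hold]  S*(0)=-

price = 14.4527
boundary = - 55.6751 49.1083 55.6751 49.1083 55.6751 63.1200
tree:
14.4527
20.8149 9.1551
27.3817 14.0586 5.0166
33.1740 20.8149 8.3968 2.1276
38.2831 27.3817 13.5513 4.0120 0.4981
42.7895 33.1740 20.8149 7.4206 1.0694 0.0000
46.7644 38.2831 27.3817 13.3700 2.2960 0.0000 0.0000
50.2705 42.7895 33.1740 20.8149 4.9295 0.0000 0.0000 0.0000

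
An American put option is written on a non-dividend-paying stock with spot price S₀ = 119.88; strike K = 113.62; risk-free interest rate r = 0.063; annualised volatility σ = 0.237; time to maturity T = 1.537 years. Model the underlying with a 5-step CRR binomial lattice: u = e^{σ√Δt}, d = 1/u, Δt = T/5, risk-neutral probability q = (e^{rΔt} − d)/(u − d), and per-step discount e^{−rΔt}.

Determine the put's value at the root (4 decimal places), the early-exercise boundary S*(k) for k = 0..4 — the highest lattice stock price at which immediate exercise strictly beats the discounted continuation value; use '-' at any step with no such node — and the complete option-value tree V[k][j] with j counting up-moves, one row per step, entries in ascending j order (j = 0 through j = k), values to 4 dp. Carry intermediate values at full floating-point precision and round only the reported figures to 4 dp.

Δt=0.30740, u=1.14043, d=0.87687, q=0.54139, disc=e^(-rΔt)=0.98082
k=5 terminal: V=max(K-S,0) → 51.4742 32.7950 8.5013 0.0000 0.0000 0.0000
k=4: j=0 S=70.8727 intr=42.7473 cont=40.5681 V=42.7473[EX]; j=1 S=92.1749 intr=21.4451 cont=19.2658 V=21.4451[EX]; j=2 S=119.8800 intr=0.0000 cont=3.8240 V=3.8240[hold]; j=3 S=155.9124 intr=0.0000 cont=0.0000 V=0.0000[hold]; j=4 S=202.7750 intr=0.0000 cont=0.0000 V=0.0000[hold]  S*(4)=92.1749
k=3: j=0 S=80.8250 intr=32.7950 cont=30.6157 V=32.7950[EX]; j=1 S=105.1187 intr=8.5013 cont=11.6768 V=11.6768[hold]; j=2 S=136.7142 intr=0.0000 cont=1.7201 V=1.7201[hold]; j=3 S=177.8065 intr=0.0000 cont=0.0000 V=0.0000[hold]  S*(3)=80.8250
k=2: j=0 S=92.1749 intr=21.4451 cont=20.9520 V=21.4451[EX]; j=1 S=119.8800 intr=0.0000 cont=6.1657 V=6.1657[hold]; j=2 S=155.9124 intr=0.0000 cont=0.7737 V=0.7737[hold]  S*(2)=92.1749
k=1: j=0 S=105.1187 intr=8.5013 cont=12.9203 V=12.9203[hold]; j=1 S=136.7142 intr=0.0000 cont=3.1843 V=3.1843[hold]  S*(1)=-
k=0: j=0 S=119.8800 intr=0.0000 cont=7.5026 V=7.5026[hold]  S*(0)=-

price = 7.5026
boundary = - - 92.1749 80.8250 92.1749
tree:
7.5026
12.9203 3.1843
21.4451 6.1657 0.7737
32.7950 11.6768 1.7201 0.0000
42.7473 21.4451 3.8240 0.0000 0.0000
51.4742 32.7950 8.5013 0.0000 0.0000 0.0000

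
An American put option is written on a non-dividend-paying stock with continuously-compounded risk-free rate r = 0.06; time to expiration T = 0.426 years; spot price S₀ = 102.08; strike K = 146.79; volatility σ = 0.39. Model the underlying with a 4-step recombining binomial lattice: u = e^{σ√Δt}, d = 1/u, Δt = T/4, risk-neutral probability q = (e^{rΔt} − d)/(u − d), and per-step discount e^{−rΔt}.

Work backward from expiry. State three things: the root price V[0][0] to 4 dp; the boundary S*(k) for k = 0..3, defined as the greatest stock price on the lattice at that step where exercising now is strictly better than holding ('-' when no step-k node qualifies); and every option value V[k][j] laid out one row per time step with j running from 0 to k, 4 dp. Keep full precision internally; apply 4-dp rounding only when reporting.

price = 44.7100
boundary = 102.0800 89.8807 102.0800 115.9351
tree:
44.7100
56.9093 31.9519
67.6507 44.7100 19.2645
77.1085 56.9093 30.8549 7.6115
85.4360 67.6507 44.7100 15.1192 0.0000

Δt=0.10650  u=1.13573  d=0.88049  q=0.49334  discount=0.99363
step 4 (expiry): payoffs max(K−S,0) = 85.4360 67.6507 44.7100 15.1192 0.0000
step 3: (k=3,j=0): S=69.6815, (K−S)⁺=77.1085, hold=76.1735 ⇒ V=77.1085 exercise | (k=3,j=1): S=89.8807, (K−S)⁺=56.9093, hold=55.9743 ⇒ V=56.9093 exercise | (k=3,j=2): S=115.9351, (K−S)⁺=30.8549, hold=29.9199 ⇒ V=30.8549 exercise | (k=3,j=3): S=149.5422, (K−S)⁺=0.0000, hold=7.6115 ⇒ V=7.6115 continue  boundary S*=115.9351
step 2: (k=2,j=0): S=79.1393, (K−S)⁺=67.6507, hold=66.7158 ⇒ V=67.6507 exercise | (k=2,j=1): S=102.0800, (K−S)⁺=44.7100, hold=43.7750 ⇒ V=44.7100 exercise | (k=2,j=2): S=131.6708, (K−S)⁺=15.1192, hold=19.2645 ⇒ V=19.2645 continue  boundary S*=102.0800
step 1: (k=1,j=0): S=89.8807, (K−S)⁺=56.9093, hold=55.9743 ⇒ V=56.9093 exercise | (k=1,j=1): S=115.9351, (K−S)⁺=30.8549, hold=31.9519 ⇒ V=31.9519 continue  boundary S*=89.8807
step 0: (k=0,j=0): S=102.0800, (K−S)⁺=44.7100, hold=44.3128 ⇒ V=44.7100 exercise  boundary S*=102.0800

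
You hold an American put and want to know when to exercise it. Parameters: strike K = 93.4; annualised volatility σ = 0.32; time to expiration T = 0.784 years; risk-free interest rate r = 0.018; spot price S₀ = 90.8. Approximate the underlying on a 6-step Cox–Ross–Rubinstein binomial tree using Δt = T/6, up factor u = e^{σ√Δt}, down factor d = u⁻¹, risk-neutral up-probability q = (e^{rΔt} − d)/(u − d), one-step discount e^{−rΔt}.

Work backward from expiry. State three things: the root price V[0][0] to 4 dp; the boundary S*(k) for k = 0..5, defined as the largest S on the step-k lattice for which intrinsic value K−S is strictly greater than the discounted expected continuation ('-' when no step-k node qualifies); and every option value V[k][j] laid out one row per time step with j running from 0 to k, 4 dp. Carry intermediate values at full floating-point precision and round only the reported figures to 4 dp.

params: Δt=0.13067 u=1.12263 d=0.89077 q=0.48127 e^(-rΔt)=0.99765
t_6 payoffs: 48.0405 36.2336 21.3534 2.6000 0.0000 0.0000 0.0000
t_5: node(5,0) S=50.9219 payoff=42.4781 vs cont=42.2586 → 42.4781 [stop]  node(5,1) S=64.1767 payoff=29.2233 vs cont=29.0039 → 29.2233 [stop]  node(5,2) S=80.8816 payoff=12.5184 vs cont=12.2990 → 12.5184 [stop]  node(5,3) S=101.9347 payoff=0.0000 vs cont=1.3455 → 1.3455 [wait]  node(5,4) S=128.4678 payoff=0.0000 vs cont=0.0000 → 0.0000 [wait]  node(5,5) S=161.9074 payoff=0.0000 vs cont=0.0000 → 0.0000 [wait]  ⇒ S*(5)=80.8816
t_4: node(4,0) S=57.1664 payoff=36.2336 vs cont=36.0141 → 36.2336 [stop]  node(4,1) S=72.0466 payoff=21.3534 vs cont=21.1340 → 21.3534 [stop]  node(4,2) S=90.8000 payoff=2.6000 vs cont=7.1245 → 7.1245 [wait]  node(4,3) S=114.4348 payoff=0.0000 vs cont=0.6963 → 0.6963 [wait]  node(4,4) S=144.2217 payoff=0.0000 vs cont=0.0000 → 0.0000 [wait]  ⇒ S*(4)=72.0466
t_3: node(3,0) S=64.1767 payoff=29.2233 vs cont=29.0039 → 29.2233 [stop]  node(3,1) S=80.8816 payoff=12.5184 vs cont=14.4714 → 14.4714 [wait]  node(3,2) S=101.9347 payoff=0.0000 vs cont=4.0213 → 4.0213 [wait]  node(3,3) S=128.4678 payoff=0.0000 vs cont=0.3604 → 0.3604 [wait]  ⇒ S*(3)=64.1767
t_2: node(2,0) S=72.0466 payoff=21.3534 vs cont=22.0717 → 22.0717 [wait]  node(2,1) S=90.8000 payoff=2.6000 vs cont=9.4199 → 9.4199 [wait]  node(2,2) S=114.4348 payoff=0.0000 vs cont=2.2541 → 2.2541 [wait]  ⇒ S*(2)=-
t_1: node(1,0) S=80.8816 payoff=12.5184 vs cont=15.9452 → 15.9452 [wait]  node(1,1) S=101.9347 payoff=0.0000 vs cont=5.9572 → 5.9572 [wait]  ⇒ S*(1)=-
t_0: node(0,0) S=90.8000 payoff=2.6000 vs cont=11.1121 → 11.1121 [wait]  ⇒ S*(0)=-

price = 11.1121
boundary = - - - 64.1767 72.0466 80.8816
tree:
11.1121
15.9452 5.9572
22.0717 9.4199 2.2541
29.2233 14.4714 4.0213 0.3604
36.2336 21.3534 7.1245 0.6963 0.0000
42.4781 29.2233 12.5184 1.3455 0.0000 0.0000
48.0405 36.2336 21.3534 2.6000 0.0000 0.0000 0.0000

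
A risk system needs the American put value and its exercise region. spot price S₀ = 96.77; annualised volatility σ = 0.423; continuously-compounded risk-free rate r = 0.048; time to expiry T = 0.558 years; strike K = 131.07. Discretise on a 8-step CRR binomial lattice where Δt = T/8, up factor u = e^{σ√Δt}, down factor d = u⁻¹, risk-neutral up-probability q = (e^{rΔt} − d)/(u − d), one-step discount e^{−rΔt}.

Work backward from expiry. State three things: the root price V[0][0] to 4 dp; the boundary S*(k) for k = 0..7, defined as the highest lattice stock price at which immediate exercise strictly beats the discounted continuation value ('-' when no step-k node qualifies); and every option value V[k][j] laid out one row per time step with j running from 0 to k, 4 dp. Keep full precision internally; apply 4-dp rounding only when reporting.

params: Δt=0.06975 u=1.11819 d=0.89430 q=0.48708 e^(-rΔt)=0.99666
t_8 payoffs: 91.4785 81.5664 69.1727 53.6762 34.3000 10.0728 0.0000 0.0000 0.0000
t_7: node(7,0) S=44.2710 payoff=86.7990 vs cont=86.3609 → 86.7990 [stop]  node(7,1) S=55.3547 payoff=75.7153 vs cont=75.2773 → 75.7153 [stop]  node(7,2) S=69.2132 payoff=61.8568 vs cont=61.4187 → 61.8568 [stop]  node(7,3) S=86.5413 payoff=44.5287 vs cont=44.0906 → 44.5287 [stop]  node(7,4) S=108.2077 payoff=22.8623 vs cont=22.4242 → 22.8623 [stop]  node(7,5) S=135.2984 payoff=0.0000 vs cont=5.1493 → 5.1493 [wait]  node(7,6) S=169.1716 payoff=0.0000 vs cont=0.0000 → 0.0000 [wait]  node(7,7) S=211.5251 payoff=0.0000 vs cont=0.0000 → 0.0000 [wait]  ⇒ S*(7)=108.2077
t_6: node(6,0) S=49.5036 payoff=81.5664 vs cont=81.1283 → 81.5664 [stop]  node(6,1) S=61.8973 payoff=69.1727 vs cont=68.7346 → 69.1727 [stop]  node(6,2) S=77.3938 payoff=53.6762 vs cont=53.2381 → 53.6762 [stop]  node(6,3) S=96.7700 payoff=34.3000 vs cont=33.8619 → 34.3000 [stop]  node(6,4) S=120.9972 payoff=10.0728 vs cont=14.1871 → 14.1871 [wait]  node(6,5) S=151.2899 payoff=0.0000 vs cont=2.6323 → 2.6323 [wait]  node(6,6) S=189.1667 payoff=0.0000 vs cont=0.0000 → 0.0000 [wait]  ⇒ S*(6)=96.7700
t_5: node(5,0) S=55.3547 payoff=75.7153 vs cont=75.2773 → 75.7153 [stop]  node(5,1) S=69.2132 payoff=61.8568 vs cont=61.4187 → 61.8568 [stop]  node(5,2) S=86.5413 payoff=44.5287 vs cont=44.0906 → 44.5287 [stop]  node(5,3) S=108.2077 payoff=22.8623 vs cont=24.4215 → 24.4215 [wait]  node(5,4) S=135.2984 payoff=0.0000 vs cont=8.5304 → 8.5304 [wait]  node(5,5) S=169.1716 payoff=0.0000 vs cont=1.3457 → 1.3457 [wait]  ⇒ S*(5)=86.5413
t_4: node(4,0) S=61.8973 payoff=69.1727 vs cont=68.7346 → 69.1727 [stop]  node(4,1) S=77.3938 payoff=53.6762 vs cont=53.2381 → 53.6762 [stop]  node(4,2) S=96.7700 payoff=34.3000 vs cont=34.6188 → 34.6188 [wait]  node(4,3) S=120.9972 payoff=10.0728 vs cont=16.6256 → 16.6256 [wait]  node(4,4) S=151.2899 payoff=0.0000 vs cont=5.0141 → 5.0141 [wait]  ⇒ S*(4)=77.3938
t_3: node(3,0) S=69.2132 payoff=61.8568 vs cont=61.4187 → 61.8568 [stop]  node(3,1) S=86.5413 payoff=44.5287 vs cont=44.2454 → 44.5287 [stop]  node(3,2) S=108.2077 payoff=22.8623 vs cont=25.7683 → 25.7683 [wait]  node(3,3) S=135.2984 payoff=0.0000 vs cont=10.9332 → 10.9332 [wait]  ⇒ S*(3)=86.5413
t_2: node(2,0) S=77.3938 payoff=53.6762 vs cont=53.2381 → 53.6762 [stop]  node(2,1) S=96.7700 payoff=34.3000 vs cont=35.2726 → 35.2726 [wait]  node(2,2) S=120.9972 payoff=10.0728 vs cont=18.4804 → 18.4804 [wait]  ⇒ S*(2)=77.3938
t_1: node(1,0) S=86.5413 payoff=44.5287 vs cont=44.5628 → 44.5628 [wait]  node(1,1) S=108.2077 payoff=22.8623 vs cont=27.0029 → 27.0029 [wait]  ⇒ S*(1)=-
t_0: node(0,0) S=96.7700 payoff=34.3000 vs cont=35.8894 → 35.8894 [wait]  ⇒ S*(0)=-

price = 35.8894
boundary = - - 77.3938 86.5413 77.3938 86.5413 96.7700 108.2077
tree:
35.8894
44.5628 27.0029
53.6762 35.2726 18.4804
61.8568 44.5287 25.7683 10.9332
69.1727 53.6762 34.6188 16.6256 5.0141
75.7153 61.8568 44.5287 24.4215 8.5304 1.3457
81.5664 69.1727 53.6762 34.3000 14.1871 2.6323 0.0000
86.7990 75.7153 61.8568 44.5287 22.8623 5.1493 0.0000 0.0000
91.4785 81.5664 69.1727 53.6762 34.3000 10.0728 0.0000 0.0000 0.0000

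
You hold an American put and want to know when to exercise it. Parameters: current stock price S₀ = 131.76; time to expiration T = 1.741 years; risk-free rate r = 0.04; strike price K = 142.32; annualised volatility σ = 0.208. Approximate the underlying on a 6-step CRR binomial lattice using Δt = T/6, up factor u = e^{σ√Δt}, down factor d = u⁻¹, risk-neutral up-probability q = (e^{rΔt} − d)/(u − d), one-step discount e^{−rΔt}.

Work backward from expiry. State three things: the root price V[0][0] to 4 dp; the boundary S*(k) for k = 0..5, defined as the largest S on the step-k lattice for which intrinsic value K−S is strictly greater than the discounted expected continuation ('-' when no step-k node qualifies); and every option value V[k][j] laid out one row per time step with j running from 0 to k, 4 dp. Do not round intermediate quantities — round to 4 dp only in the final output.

price = 16.9888
boundary = - - 105.3086 94.1464 105.3086 117.7941
tree:
16.9888
25.5454 9.5948
37.0114 15.6991 4.2636
48.1736 24.7238 7.8510 1.0999
58.1526 37.0114 14.1129 2.3377 0.0000
67.0739 48.1736 24.5259 4.9685 0.0000 0.0000
75.0496 58.1526 37.0114 10.5600 0.0000 0.0000 0.0000

Δt=0.29017  u=1.11856  d=0.89401  q=0.52401  discount=0.98846
step 6 (expiry): payoffs max(K−S,0) = 75.0496 58.1526 37.0114 10.5600 0.0000 0.0000 0.0000
step 5: (k=5,j=0): S=75.2461, (K−S)⁺=67.0739, hold=65.4316 ⇒ V=67.0739 exercise | (k=5,j=1): S=94.1464, (K−S)⁺=48.1736, hold=46.5313 ⇒ V=48.1736 exercise | (k=5,j=2): S=117.7941, (K−S)⁺=24.5259, hold=22.8836 ⇒ V=24.5259 exercise | (k=5,j=3): S=147.3817, (K−S)⁺=0.0000, hold=4.9685 ⇒ V=4.9685 continue | (k=5,j=4): S=184.4010, (K−S)⁺=0.0000, hold=0.0000 ⇒ V=0.0000 continue | (k=5,j=5): S=230.7189, (K−S)⁺=0.0000, hold=0.0000 ⇒ V=0.0000 continue  boundary S*=117.7941
step 4: (k=4,j=0): S=84.1674, (K−S)⁺=58.1526, hold=56.5103 ⇒ V=58.1526 exercise | (k=4,j=1): S=105.3086, (K−S)⁺=37.0114, hold=35.3691 ⇒ V=37.0114 exercise | (k=4,j=2): S=131.7600, (K−S)⁺=10.5600, hold=14.1129 ⇒ V=14.1129 continue | (k=4,j=3): S=164.8555, (K−S)⁺=0.0000, hold=2.3377 ⇒ V=2.3377 continue | (k=4,j=4): S=206.2639, (K−S)⁺=0.0000, hold=0.0000 ⇒ V=0.0000 continue  boundary S*=105.3086
step 3: (k=3,j=0): S=94.1464, (K−S)⁺=48.1736, hold=46.5313 ⇒ V=48.1736 exercise | (k=3,j=1): S=117.7941, (K−S)⁺=24.5259, hold=24.7238 ⇒ V=24.7238 continue | (k=3,j=2): S=147.3817, (K−S)⁺=0.0000, hold=7.8510 ⇒ V=7.8510 continue | (k=3,j=3): S=184.4010, (K−S)⁺=0.0000, hold=1.0999 ⇒ V=1.0999 continue  boundary S*=94.1464
step 2: (k=2,j=0): S=105.3086, (K−S)⁺=37.0114, hold=35.4716 ⇒ V=37.0114 exercise | (k=2,j=1): S=131.7600, (K−S)⁺=10.5600, hold=15.6991 ⇒ V=15.6991 continue | (k=2,j=2): S=164.8555, (K−S)⁺=0.0000, hold=4.2636 ⇒ V=4.2636 continue  boundary S*=105.3086
step 1: (k=1,j=0): S=117.7941, (K−S)⁺=24.5259, hold=25.5454 ⇒ V=25.5454 continue | (k=1,j=1): S=147.3817, (K−S)⁺=0.0000, hold=9.5948 ⇒ V=9.5948 continue  boundary S*=-
step 0: (k=0,j=0): S=131.7600, (K−S)⁺=10.5600, hold=16.9888 ⇒ V=16.9888 continue  boundary S*=-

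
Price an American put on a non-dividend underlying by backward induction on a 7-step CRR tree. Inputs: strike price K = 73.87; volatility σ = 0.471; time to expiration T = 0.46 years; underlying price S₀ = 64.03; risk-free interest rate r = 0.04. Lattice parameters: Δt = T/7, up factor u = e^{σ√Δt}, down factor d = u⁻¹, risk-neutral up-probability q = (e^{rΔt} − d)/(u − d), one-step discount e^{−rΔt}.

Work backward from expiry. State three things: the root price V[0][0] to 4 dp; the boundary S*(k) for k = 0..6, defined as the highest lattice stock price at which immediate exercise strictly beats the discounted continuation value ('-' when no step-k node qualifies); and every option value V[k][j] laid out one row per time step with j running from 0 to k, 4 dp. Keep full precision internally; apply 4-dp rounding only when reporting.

price = 13.7475
boundary = - - - 44.5732 50.2933 56.7475 64.0300
tree:
13.7475
18.3688 8.8308
23.6725 12.7404 4.6559
29.2968 17.7267 7.4240 1.6913
34.3664 23.5767 11.5046 3.0569 0.2255
38.8594 29.2968 17.1225 5.4993 0.4353 0.0000
42.8413 34.3664 23.5767 9.8400 0.8405 0.0000 0.0000
46.3704 38.8594 29.2968 17.1225 1.6229 0.0000 0.0000 0.0000

Δt=0.06571, u=1.12833, d=0.88626, q=0.48072, disc=e^(-rΔt)=0.99737
k=7 terminal: V=max(K-S,0) → 46.3704 38.8594 29.2968 17.1225 1.6229 0.0000 0.0000 0.0000
k=6: j=0 S=31.0287 intr=42.8413 cont=42.6474 V=42.8413[EX]; j=1 S=39.5036 intr=34.3664 cont=34.1725 V=34.3664[EX]; j=2 S=50.2933 intr=23.5767 cont=23.3828 V=23.5767[EX]; j=3 S=64.0300 intr=9.8400 cont=9.6461 V=9.8400[EX]; j=4 S=81.5186 intr=0.0000 cont=0.8405 V=0.8405[hold]; j=5 S=103.7839 intr=0.0000 cont=0.0000 V=0.0000[hold]; j=6 S=132.1306 intr=0.0000 cont=0.0000 V=0.0000[hold]  S*(6)=64.0300
k=5: j=0 S=35.0106 intr=38.8594 cont=38.6654 V=38.8594[EX]; j=1 S=44.5732 intr=29.2968 cont=29.1029 V=29.2968[EX]; j=2 S=56.7475 intr=17.1225 cont=16.9286 V=17.1225[EX]; j=3 S=72.2471 intr=1.6229 cont=5.4993 V=5.4993[hold]; j=4 S=91.9800 intr=0.0000 cont=0.4353 V=0.4353[hold]; j=5 S=117.1027 intr=0.0000 cont=0.0000 V=0.0000[hold]  S*(5)=56.7475
k=4: j=0 S=39.5036 intr=34.3664 cont=34.1725 V=34.3664[EX]; j=1 S=50.2933 intr=23.5767 cont=23.3828 V=23.5767[EX]; j=2 S=64.0300 intr=9.8400 cont=11.5046 V=11.5046[hold]; j=3 S=81.5186 intr=0.0000 cont=3.0569 V=3.0569[hold]; j=4 S=103.7839 intr=0.0000 cont=0.2255 V=0.2255[hold]  S*(4)=50.2933
k=3: j=0 S=44.5732 intr=29.2968 cont=29.1029 V=29.2968[EX]; j=1 S=56.7475 intr=17.1225 cont=17.7267 V=17.7267[hold]; j=2 S=72.2471 intr=1.6229 cont=7.4240 V=7.4240[hold]; j=3 S=91.9800 intr=0.0000 cont=1.6913 V=1.6913[hold]  S*(3)=44.5732
k=2: j=0 S=50.2933 intr=23.5767 cont=23.6725 V=23.6725[hold]; j=1 S=64.0300 intr=9.8400 cont=12.7404 V=12.7404[hold]; j=2 S=81.5186 intr=0.0000 cont=4.6559 V=4.6559[hold]  S*(2)=-
k=1: j=0 S=56.7475 intr=17.1225 cont=18.3688 V=18.3688[hold]; j=1 S=72.2471 intr=1.6229 cont=8.8308 V=8.8308[hold]  S*(1)=-
k=0: j=0 S=64.0300 intr=9.8400 cont=13.7475 V=13.7475[hold]  S*(0)=-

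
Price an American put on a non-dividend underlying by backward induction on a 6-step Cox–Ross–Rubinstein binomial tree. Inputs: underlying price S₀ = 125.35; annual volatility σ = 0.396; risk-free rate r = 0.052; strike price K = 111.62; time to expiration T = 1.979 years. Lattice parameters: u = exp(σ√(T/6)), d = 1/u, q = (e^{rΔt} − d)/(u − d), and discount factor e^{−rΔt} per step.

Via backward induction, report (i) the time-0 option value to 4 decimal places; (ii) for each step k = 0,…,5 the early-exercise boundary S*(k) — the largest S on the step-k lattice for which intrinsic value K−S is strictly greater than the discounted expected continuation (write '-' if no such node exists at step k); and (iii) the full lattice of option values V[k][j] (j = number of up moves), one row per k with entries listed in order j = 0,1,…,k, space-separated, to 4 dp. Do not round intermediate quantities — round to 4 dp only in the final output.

Δt=0.32983, u=1.25537, d=0.79658, q=0.48109, disc=e^(-rΔt)=0.98299
k=6 terminal: V=max(K-S,0) → 79.5941 61.1489 32.0804 0.0000 0.0000 0.0000 0.0000
k=5: j=0 S=40.2043 intr=71.4157 cont=69.5176 V=71.4157[EX]; j=1 S=63.3597 intr=48.2603 cont=46.3622 V=48.2603[EX]; j=2 S=99.8514 intr=11.7686 cont=16.3636 V=16.3636[hold]; j=3 S=157.3601 intr=0.0000 cont=0.0000 V=0.0000[hold]; j=4 S=247.9908 intr=0.0000 cont=0.0000 V=0.0000[hold]; j=5 S=390.8196 intr=0.0000 cont=0.0000 V=0.0000[hold]  S*(5)=63.3597
k=4: j=0 S=50.4711 intr=61.1489 cont=59.2508 V=61.1489[EX]; j=1 S=79.5396 intr=32.0804 cont=32.3553 V=32.3553[hold]; j=2 S=125.3500 intr=0.0000 cont=8.3468 V=8.3468[hold]; j=3 S=197.5446 intr=0.0000 cont=0.0000 V=0.0000[hold]; j=4 S=311.3192 intr=0.0000 cont=0.0000 V=0.0000[hold]  S*(4)=50.4711
k=3: j=0 S=63.3597 intr=48.2603 cont=46.4922 V=48.2603[EX]; j=1 S=99.8514 intr=11.7686 cont=20.4512 V=20.4512[hold]; j=2 S=157.3601 intr=0.0000 cont=4.2576 V=4.2576[hold]; j=3 S=247.9908 intr=0.0000 cont=0.0000 V=0.0000[hold]  S*(3)=63.3597
k=2: j=0 S=79.5396 intr=32.0804 cont=34.2883 V=34.2883[hold]; j=1 S=125.3500 intr=0.0000 cont=12.4452 V=12.4452[hold]; j=2 S=197.5446 intr=0.0000 cont=2.1717 V=2.1717[hold]  S*(2)=-
k=1: j=0 S=99.8514 intr=11.7686 cont=23.3754 V=23.3754[hold]; j=1 S=157.3601 intr=0.0000 cont=7.3751 V=7.3751[hold]  S*(1)=-
k=0: j=0 S=125.3500 intr=0.0000 cont=15.4112 V=15.4112[hold]  S*(0)=-

price = 15.4112
boundary = - - - 63.3597 50.4711 63.3597
tree:
15.4112
23.3754 7.3751
34.2883 12.4452 2.1717
48.2603 20.4512 4.2576 0.0000
61.1489 32.3553 8.3468 0.0000 0.0000
71.4157 48.2603 16.3636 0.0000 0.0000 0.0000
79.5941 61.1489 32.0804 0.0000 0.0000 0.0000 0.0000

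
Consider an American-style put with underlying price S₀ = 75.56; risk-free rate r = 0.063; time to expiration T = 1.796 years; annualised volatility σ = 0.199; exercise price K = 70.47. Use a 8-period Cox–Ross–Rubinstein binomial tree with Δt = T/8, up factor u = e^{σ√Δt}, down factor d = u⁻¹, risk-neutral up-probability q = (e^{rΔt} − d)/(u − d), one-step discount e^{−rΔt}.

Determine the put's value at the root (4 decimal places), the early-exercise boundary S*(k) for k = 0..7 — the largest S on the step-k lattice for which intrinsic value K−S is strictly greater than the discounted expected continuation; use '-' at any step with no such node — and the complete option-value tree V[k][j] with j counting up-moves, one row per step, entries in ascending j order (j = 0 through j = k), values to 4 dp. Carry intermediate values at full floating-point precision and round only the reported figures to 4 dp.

price = 3.2171
boundary = - - - 56.9435 51.8197 56.9435 62.5739 56.9435
tree:
3.2171
5.3549 1.5641
8.6553 2.8131 0.5903
13.5265 4.9231 1.1723 0.1330
18.6503 8.3312 2.2827 0.3009 0.0000
23.3130 13.5265 4.3275 0.6811 0.0000 0.0000
27.5562 18.6503 7.8961 1.5415 0.0000 0.0000 0.0000
31.4176 23.3130 13.5265 3.4888 0.0000 0.0000 0.0000 0.0000
34.9316 27.5562 18.6503 7.8961 0.0000 0.0000 0.0000 0.0000 0.0000

Δt=0.22450, u=1.09888, d=0.91002, q=0.55187, disc=e^(-rΔt)=0.98596
k=8 terminal: V=max(K-S,0) → 34.9316 27.5562 18.6503 7.8961 0.0000 0.0000 0.0000 0.0000 0.0000
k=7: j=0 S=39.0524 intr=31.4176 cont=30.4279 V=31.4176[EX]; j=1 S=47.1570 intr=23.3130 cont=22.3234 V=23.3130[EX]; j=2 S=56.9435 intr=13.5265 cont=12.5368 V=13.5265[EX]; j=3 S=68.7611 intr=1.7089 cont=3.4888 V=3.4888[hold]; j=4 S=83.0312 intr=0.0000 cont=0.0000 V=0.0000[hold]; j=5 S=100.2627 intr=0.0000 cont=0.0000 V=0.0000[hold]; j=6 S=121.0704 intr=0.0000 cont=0.0000 V=0.0000[hold]; j=7 S=146.1963 intr=0.0000 cont=0.0000 V=0.0000[hold]  S*(7)=56.9435
k=6: j=0 S=42.9138 intr=27.5562 cont=26.5666 V=27.5562[EX]; j=1 S=51.8197 intr=18.6503 cont=17.6606 V=18.6503[EX]; j=2 S=62.5739 intr=7.8961 cont=7.8748 V=7.8961[EX]; j=3 S=75.5600 intr=0.0000 cont=1.5415 V=1.5415[hold]; j=4 S=91.2411 intr=0.0000 cont=0.0000 V=0.0000[hold]; j=5 S=110.1765 intr=0.0000 cont=0.0000 V=0.0000[hold]; j=6 S=133.0415 intr=0.0000 cont=0.0000 V=0.0000[hold]  S*(6)=62.5739
k=5: j=0 S=47.1570 intr=23.3130 cont=22.3234 V=23.3130[EX]; j=1 S=56.9435 intr=13.5265 cont=12.5368 V=13.5265[EX]; j=2 S=68.7611 intr=1.7089 cont=4.3275 V=4.3275[hold]; j=3 S=83.0312 intr=0.0000 cont=0.6811 V=0.6811[hold]; j=4 S=100.2627 intr=0.0000 cont=0.0000 V=0.0000[hold]; j=5 S=121.0704 intr=0.0000 cont=0.0000 V=0.0000[hold]  S*(5)=56.9435
k=4: j=0 S=51.8197 intr=18.6503 cont=17.6606 V=18.6503[EX]; j=1 S=62.5739 intr=7.8961 cont=8.3312 V=8.3312[hold]; j=2 S=75.5600 intr=0.0000 cont=2.2827 V=2.2827[hold]; j=3 S=91.2411 intr=0.0000 cont=0.3009 V=0.3009[hold]; j=4 S=110.1765 intr=0.0000 cont=0.0000 V=0.0000[hold]  S*(4)=51.8197
k=3: j=0 S=56.9435 intr=13.5265 cont=12.7736 V=13.5265[EX]; j=1 S=68.7611 intr=1.7089 cont=4.9231 V=4.9231[hold]; j=2 S=83.0312 intr=0.0000 cont=1.1723 V=1.1723[hold]; j=3 S=100.2627 intr=0.0000 cont=0.1330 V=0.1330[hold]  S*(3)=56.9435
k=2: j=0 S=62.5739 intr=7.8961 cont=8.6553 V=8.6553[hold]; j=1 S=75.5600 intr=0.0000 cont=2.8131 V=2.8131[hold]; j=2 S=91.2411 intr=0.0000 cont=0.5903 V=0.5903[hold]  S*(2)=-
k=1: j=0 S=68.7611 intr=1.7089 cont=5.3549 V=5.3549[hold]; j=1 S=83.0312 intr=0.0000 cont=1.5641 V=1.5641[hold]  S*(1)=-
k=0: j=0 S=75.5600 intr=0.0000 cont=3.2171 V=3.2171[hold]  S*(0)=-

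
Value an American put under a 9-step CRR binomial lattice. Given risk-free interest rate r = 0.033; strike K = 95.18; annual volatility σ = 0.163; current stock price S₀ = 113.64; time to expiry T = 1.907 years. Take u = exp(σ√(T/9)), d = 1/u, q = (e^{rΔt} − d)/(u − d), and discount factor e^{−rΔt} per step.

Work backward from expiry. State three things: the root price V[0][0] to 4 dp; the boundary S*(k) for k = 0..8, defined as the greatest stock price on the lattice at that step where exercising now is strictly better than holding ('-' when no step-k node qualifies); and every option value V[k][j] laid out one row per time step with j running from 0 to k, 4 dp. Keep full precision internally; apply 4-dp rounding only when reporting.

Δt=0.21189, u=1.07792, d=0.92771, q=0.52797, disc=e^(-rΔt)=0.99303
k=9 terminal: V=max(K-S,0) → 37.3357 27.9703 17.0886 4.4451 0.0000 0.0000 0.0000 0.0000 0.0000 0.0000
k=8: j=0 S=62.3514 intr=32.8286 cont=32.1654 V=32.8286[EX]; j=1 S=72.4465 intr=22.7335 cont=22.0703 V=22.7335[EX]; j=2 S=84.1761 intr=11.0039 cont=10.3407 V=11.0039[EX]; j=3 S=97.8048 intr=0.0000 cont=2.0836 V=2.0836[hold]; j=4 S=113.6400 intr=0.0000 cont=0.0000 V=0.0000[hold]; j=5 S=132.0391 intr=0.0000 cont=0.0000 V=0.0000[hold]; j=6 S=153.4171 intr=0.0000 cont=0.0000 V=0.0000[hold]; j=7 S=178.2563 intr=0.0000 cont=0.0000 V=0.0000[hold]; j=8 S=207.1172 intr=0.0000 cont=0.0000 V=0.0000[hold]  S*(8)=84.1761
k=7: j=0 S=67.2097 intr=27.9703 cont=27.3071 V=27.9703[EX]; j=1 S=78.0914 intr=17.0886 cont=16.4254 V=17.0886[EX]; j=2 S=90.7349 intr=4.4451 cont=6.2504 V=6.2504[hold]; j=3 S=105.4255 intr=0.0000 cont=0.9767 V=0.9767[hold]; j=4 S=122.4946 intr=0.0000 cont=0.0000 V=0.0000[hold]; j=5 S=142.3273 intr=0.0000 cont=0.0000 V=0.0000[hold]; j=6 S=165.3710 intr=0.0000 cont=0.0000 V=0.0000[hold]; j=7 S=192.1457 intr=0.0000 cont=0.0000 V=0.0000[hold]  S*(7)=78.0914
k=6: j=0 S=72.4465 intr=22.7335 cont=22.0703 V=22.7335[EX]; j=1 S=84.1761 intr=11.0039 cont=11.2872 V=11.2872[hold]; j=2 S=97.8048 intr=0.0000 cont=3.4419 V=3.4419[hold]; j=3 S=113.6400 intr=0.0000 cont=0.4578 V=0.4578[hold]; j=4 S=132.0391 intr=0.0000 cont=0.0000 V=0.0000[hold]; j=5 S=153.4171 intr=0.0000 cont=0.0000 V=0.0000[hold]; j=6 S=178.2563 intr=0.0000 cont=0.0000 V=0.0000[hold]  S*(6)=72.4465
k=5: j=0 S=78.0914 intr=17.0886 cont=16.5739 V=17.0886[EX]; j=1 S=90.7349 intr=4.4451 cont=7.0954 V=7.0954[hold]; j=2 S=105.4255 intr=0.0000 cont=1.8534 V=1.8534[hold]; j=3 S=122.4946 intr=0.0000 cont=0.2146 V=0.2146[hold]; j=4 S=142.3273 intr=0.0000 cont=0.0000 V=0.0000[hold]; j=5 S=165.3710 intr=0.0000 cont=0.0000 V=0.0000[hold]  S*(5)=78.0914
k=4: j=0 S=84.1761 intr=11.0039 cont=11.7302 V=11.7302[hold]; j=1 S=97.8048 intr=0.0000 cont=4.2976 V=4.2976[hold]; j=2 S=113.6400 intr=0.0000 cont=0.9813 V=0.9813[hold]; j=3 S=132.0391 intr=0.0000 cont=0.1006 V=0.1006[hold]; j=4 S=153.4171 intr=0.0000 cont=0.0000 V=0.0000[hold]  S*(4)=-
k=3: j=0 S=90.7349 intr=4.4451 cont=7.7517 V=7.7517[hold]; j=1 S=105.4255 intr=0.0000 cont=2.5290 V=2.5290[hold]; j=2 S=122.4946 intr=0.0000 cont=0.5127 V=0.5127[hold]; j=3 S=142.3273 intr=0.0000 cont=0.0472 V=0.0472[hold]  S*(3)=-
k=2: j=0 S=97.8048 intr=0.0000 cont=4.9595 V=4.9595[hold]; j=1 S=113.6400 intr=0.0000 cont=1.4542 V=1.4542[hold]; j=2 S=132.0391 intr=0.0000 cont=0.2651 V=0.2651[hold]  S*(2)=-
k=1: j=0 S=105.4255 intr=0.0000 cont=3.0872 V=3.0872[hold]; j=1 S=122.4946 intr=0.0000 cont=0.8206 V=0.8206[hold]  S*(1)=-
k=0: j=0 S=113.6400 intr=0.0000 cont=1.8773 V=1.8773[hold]  S*(0)=-

price = 1.8773
boundary = - - - - - 78.0914 72.4465 78.0914 84.1761
tree:
1.8773
3.0872 0.8206
4.9595 1.4542 0.2651
7.7517 2.5290 0.5127 0.0472
11.7302 4.2976 0.9813 0.1006 0.0000
17.0886 7.0954 1.8534 0.2146 0.0000 0.0000
22.7335 11.2872 3.4419 0.4578 0.0000 0.0000 0.0000
27.9703 17.0886 6.2504 0.9767 0.0000 0.0000 0.0000 0.0000
32.8286 22.7335 11.0039 2.0836 0.0000 0.0000 0.0000 0.0000 0.0000
37.3357 27.9703 17.0886 4.4451 0.0000 0.0000 0.0000 0.0000 0.0000 0.0000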